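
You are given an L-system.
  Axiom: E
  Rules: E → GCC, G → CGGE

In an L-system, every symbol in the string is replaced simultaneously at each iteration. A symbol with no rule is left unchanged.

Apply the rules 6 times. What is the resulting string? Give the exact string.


Answer: CCCCCGGECGGEGCCCCGGECGGEGCCCGGECCCCCGGECGGEGCCCCGGECGGEGCCCGGECCCCGGECGGEGCCCCCCCCGGECGGEGCCCCGGECGGEGCCCGGECCCCCGGECGGEGCCCCGGECGGEGCCCGGECCCCGGECGGEGCCCCCCCGGECGGEGCCCCGGECGGEGCCCGGECCCCCC

Derivation:
Step 0: E
Step 1: GCC
Step 2: CGGECC
Step 3: CCGGECGGEGCCCC
Step 4: CCCGGECGGEGCCCCGGECGGEGCCCGGECCCC
Step 5: CCCCGGECGGEGCCCCGGECGGEGCCCGGECCCCCGGECGGEGCCCCGGECGGEGCCCGGECCCCGGECGGEGCCCCCC
Step 6: CCCCCGGECGGEGCCCCGGECGGEGCCCGGECCCCCGGECGGEGCCCCGGECGGEGCCCGGECCCCGGECGGEGCCCCCCCCGGECGGEGCCCCGGECGGEGCCCGGECCCCCGGECGGEGCCCCGGECGGEGCCCGGECCCCGGECGGEGCCCCCCCGGECGGEGCCCCGGECGGEGCCCGGECCCCCC


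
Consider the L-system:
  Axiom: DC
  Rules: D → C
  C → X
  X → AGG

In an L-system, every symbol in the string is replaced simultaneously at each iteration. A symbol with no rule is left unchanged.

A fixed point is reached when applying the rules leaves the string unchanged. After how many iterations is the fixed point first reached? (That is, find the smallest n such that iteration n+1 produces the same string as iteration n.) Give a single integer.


Step 0: DC
Step 1: CX
Step 2: XAGG
Step 3: AGGAGG
Step 4: AGGAGG  (unchanged — fixed point at step 3)

Answer: 3


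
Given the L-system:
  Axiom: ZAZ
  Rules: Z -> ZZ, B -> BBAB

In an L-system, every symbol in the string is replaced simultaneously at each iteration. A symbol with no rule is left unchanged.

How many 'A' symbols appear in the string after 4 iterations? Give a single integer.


Answer: 1

Derivation:
Step 0: ZAZ  (1 'A')
Step 1: ZZAZZ  (1 'A')
Step 2: ZZZZAZZZZ  (1 'A')
Step 3: ZZZZZZZZAZZZZZZZZ  (1 'A')
Step 4: ZZZZZZZZZZZZZZZZAZZZZZZZZZZZZZZZZ  (1 'A')


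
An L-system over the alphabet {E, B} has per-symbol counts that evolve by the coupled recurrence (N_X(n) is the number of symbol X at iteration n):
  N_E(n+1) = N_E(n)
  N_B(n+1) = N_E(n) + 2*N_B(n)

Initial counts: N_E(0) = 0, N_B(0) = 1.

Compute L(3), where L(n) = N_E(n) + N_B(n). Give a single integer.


Answer: 8

Derivation:
Step 0: N_E=0, N_B=1, L=1
Step 1: N_E=0, N_B=2, L=2
Step 2: N_E=0, N_B=4, L=4
Step 3: N_E=0, N_B=8, L=8


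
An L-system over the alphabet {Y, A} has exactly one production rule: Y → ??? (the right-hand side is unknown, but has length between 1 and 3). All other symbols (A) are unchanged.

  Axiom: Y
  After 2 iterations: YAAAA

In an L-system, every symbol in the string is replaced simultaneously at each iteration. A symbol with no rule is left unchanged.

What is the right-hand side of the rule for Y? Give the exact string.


Trying Y → YAA:
  Step 0: Y
  Step 1: YAA
  Step 2: YAAAA
Matches the given result.

Answer: YAA


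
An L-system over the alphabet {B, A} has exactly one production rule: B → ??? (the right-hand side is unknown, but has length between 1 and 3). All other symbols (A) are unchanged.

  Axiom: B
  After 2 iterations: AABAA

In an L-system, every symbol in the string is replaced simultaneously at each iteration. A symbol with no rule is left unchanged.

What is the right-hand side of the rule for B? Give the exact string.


Answer: ABA

Derivation:
Trying B → ABA:
  Step 0: B
  Step 1: ABA
  Step 2: AABAA
Matches the given result.


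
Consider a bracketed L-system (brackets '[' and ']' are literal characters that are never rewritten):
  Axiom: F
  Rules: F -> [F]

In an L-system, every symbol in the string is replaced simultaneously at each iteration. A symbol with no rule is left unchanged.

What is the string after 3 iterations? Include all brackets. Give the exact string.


Answer: [[[F]]]

Derivation:
Step 0: F
Step 1: [F]
Step 2: [[F]]
Step 3: [[[F]]]


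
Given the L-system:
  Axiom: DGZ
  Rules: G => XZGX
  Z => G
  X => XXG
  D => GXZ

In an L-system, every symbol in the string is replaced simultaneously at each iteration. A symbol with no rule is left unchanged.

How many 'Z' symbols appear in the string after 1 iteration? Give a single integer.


Step 0: DGZ  (1 'Z')
Step 1: GXZXZGXG  (2 'Z')

Answer: 2


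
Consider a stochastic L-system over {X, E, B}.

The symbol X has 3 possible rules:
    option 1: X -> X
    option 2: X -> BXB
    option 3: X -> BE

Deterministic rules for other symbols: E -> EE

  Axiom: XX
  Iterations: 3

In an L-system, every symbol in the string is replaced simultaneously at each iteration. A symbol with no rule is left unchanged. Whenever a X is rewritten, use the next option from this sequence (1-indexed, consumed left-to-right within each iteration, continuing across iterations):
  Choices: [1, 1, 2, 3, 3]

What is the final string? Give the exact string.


Answer: BBEBBEE

Derivation:
Step 0: XX
Step 1: XX  (used choices [1, 1])
Step 2: BXBBE  (used choices [2, 3])
Step 3: BBEBBEE  (used choices [3])


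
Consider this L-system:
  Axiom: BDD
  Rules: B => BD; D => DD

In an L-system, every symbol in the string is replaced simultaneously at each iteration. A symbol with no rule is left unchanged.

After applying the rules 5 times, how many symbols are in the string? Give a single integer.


Answer: 96

Derivation:
Step 0: length = 3
Step 1: length = 6
Step 2: length = 12
Step 3: length = 24
Step 4: length = 48
Step 5: length = 96


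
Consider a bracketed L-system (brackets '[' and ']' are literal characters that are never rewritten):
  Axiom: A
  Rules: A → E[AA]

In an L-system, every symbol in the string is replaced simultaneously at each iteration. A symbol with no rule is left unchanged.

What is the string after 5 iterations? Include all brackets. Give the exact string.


Step 0: A
Step 1: E[AA]
Step 2: E[E[AA]E[AA]]
Step 3: E[E[E[AA]E[AA]]E[E[AA]E[AA]]]
Step 4: E[E[E[E[AA]E[AA]]E[E[AA]E[AA]]]E[E[E[AA]E[AA]]E[E[AA]E[AA]]]]
Step 5: E[E[E[E[E[AA]E[AA]]E[E[AA]E[AA]]]E[E[E[AA]E[AA]]E[E[AA]E[AA]]]]E[E[E[E[AA]E[AA]]E[E[AA]E[AA]]]E[E[E[AA]E[AA]]E[E[AA]E[AA]]]]]

Answer: E[E[E[E[E[AA]E[AA]]E[E[AA]E[AA]]]E[E[E[AA]E[AA]]E[E[AA]E[AA]]]]E[E[E[E[AA]E[AA]]E[E[AA]E[AA]]]E[E[E[AA]E[AA]]E[E[AA]E[AA]]]]]


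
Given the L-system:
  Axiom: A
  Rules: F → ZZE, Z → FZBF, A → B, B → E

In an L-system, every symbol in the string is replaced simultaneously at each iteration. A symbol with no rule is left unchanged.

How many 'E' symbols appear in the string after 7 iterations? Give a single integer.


Step 0: A  (0 'E')
Step 1: B  (0 'E')
Step 2: E  (1 'E')
Step 3: E  (1 'E')
Step 4: E  (1 'E')
Step 5: E  (1 'E')
Step 6: E  (1 'E')
Step 7: E  (1 'E')

Answer: 1


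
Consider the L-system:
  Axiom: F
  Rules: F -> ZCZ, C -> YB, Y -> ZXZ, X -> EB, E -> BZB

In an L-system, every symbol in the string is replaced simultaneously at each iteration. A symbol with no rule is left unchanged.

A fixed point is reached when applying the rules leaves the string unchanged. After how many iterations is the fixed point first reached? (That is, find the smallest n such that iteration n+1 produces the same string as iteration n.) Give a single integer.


Step 0: F
Step 1: ZCZ
Step 2: ZYBZ
Step 3: ZZXZBZ
Step 4: ZZEBZBZ
Step 5: ZZBZBBZBZ
Step 6: ZZBZBBZBZ  (unchanged — fixed point at step 5)

Answer: 5


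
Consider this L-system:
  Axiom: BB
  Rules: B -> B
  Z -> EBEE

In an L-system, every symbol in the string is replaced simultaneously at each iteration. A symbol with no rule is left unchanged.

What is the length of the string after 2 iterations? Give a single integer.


Answer: 2

Derivation:
Step 0: length = 2
Step 1: length = 2
Step 2: length = 2


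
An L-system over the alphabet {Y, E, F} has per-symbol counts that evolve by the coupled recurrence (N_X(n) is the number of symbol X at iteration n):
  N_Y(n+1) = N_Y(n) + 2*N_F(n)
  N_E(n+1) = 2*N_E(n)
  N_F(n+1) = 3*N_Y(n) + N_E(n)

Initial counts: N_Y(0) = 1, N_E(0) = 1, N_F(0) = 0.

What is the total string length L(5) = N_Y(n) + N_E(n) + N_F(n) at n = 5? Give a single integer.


Answer: 502

Derivation:
Step 0: N_Y=1, N_E=1, N_F=0, L=2
Step 1: N_Y=1, N_E=2, N_F=4, L=7
Step 2: N_Y=9, N_E=4, N_F=5, L=18
Step 3: N_Y=19, N_E=8, N_F=31, L=58
Step 4: N_Y=81, N_E=16, N_F=65, L=162
Step 5: N_Y=211, N_E=32, N_F=259, L=502


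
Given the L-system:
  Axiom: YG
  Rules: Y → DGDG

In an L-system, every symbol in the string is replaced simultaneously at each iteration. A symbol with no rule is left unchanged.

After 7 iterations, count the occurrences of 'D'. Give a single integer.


Step 0: YG  (0 'D')
Step 1: DGDGG  (2 'D')
Step 2: DGDGG  (2 'D')
Step 3: DGDGG  (2 'D')
Step 4: DGDGG  (2 'D')
Step 5: DGDGG  (2 'D')
Step 6: DGDGG  (2 'D')
Step 7: DGDGG  (2 'D')

Answer: 2


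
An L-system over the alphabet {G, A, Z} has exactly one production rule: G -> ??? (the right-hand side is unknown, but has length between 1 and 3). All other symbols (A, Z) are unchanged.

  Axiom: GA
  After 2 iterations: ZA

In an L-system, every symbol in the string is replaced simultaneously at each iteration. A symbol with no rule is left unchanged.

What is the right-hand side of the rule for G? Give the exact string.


Trying G -> Z:
  Step 0: GA
  Step 1: ZA
  Step 2: ZA
Matches the given result.

Answer: Z


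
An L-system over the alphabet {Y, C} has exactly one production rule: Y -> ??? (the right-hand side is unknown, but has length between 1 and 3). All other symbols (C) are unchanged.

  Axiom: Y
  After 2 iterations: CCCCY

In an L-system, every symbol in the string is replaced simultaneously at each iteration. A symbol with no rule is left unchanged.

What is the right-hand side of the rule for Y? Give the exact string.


Answer: CCY

Derivation:
Trying Y -> CCY:
  Step 0: Y
  Step 1: CCY
  Step 2: CCCCY
Matches the given result.


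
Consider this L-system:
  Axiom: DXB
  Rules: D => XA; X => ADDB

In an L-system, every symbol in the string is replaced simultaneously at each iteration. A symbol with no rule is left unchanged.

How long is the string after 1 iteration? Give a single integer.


Answer: 7

Derivation:
Step 0: length = 3
Step 1: length = 7


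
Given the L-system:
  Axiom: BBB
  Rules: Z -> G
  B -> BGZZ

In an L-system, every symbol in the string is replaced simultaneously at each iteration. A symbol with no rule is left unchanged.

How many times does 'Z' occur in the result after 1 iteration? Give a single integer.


Answer: 6

Derivation:
Step 0: BBB  (0 'Z')
Step 1: BGZZBGZZBGZZ  (6 'Z')


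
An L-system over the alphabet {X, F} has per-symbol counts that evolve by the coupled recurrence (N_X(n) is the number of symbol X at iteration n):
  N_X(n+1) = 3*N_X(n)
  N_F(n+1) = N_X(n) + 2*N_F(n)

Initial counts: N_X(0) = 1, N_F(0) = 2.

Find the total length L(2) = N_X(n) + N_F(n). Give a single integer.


Answer: 22

Derivation:
Step 0: N_X=1, N_F=2, L=3
Step 1: N_X=3, N_F=5, L=8
Step 2: N_X=9, N_F=13, L=22


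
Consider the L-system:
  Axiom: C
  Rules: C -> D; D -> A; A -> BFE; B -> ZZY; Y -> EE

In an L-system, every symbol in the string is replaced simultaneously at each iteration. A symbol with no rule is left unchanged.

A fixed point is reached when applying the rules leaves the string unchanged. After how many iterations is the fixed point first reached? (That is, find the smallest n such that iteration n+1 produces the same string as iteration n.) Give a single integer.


Step 0: C
Step 1: D
Step 2: A
Step 3: BFE
Step 4: ZZYFE
Step 5: ZZEEFE
Step 6: ZZEEFE  (unchanged — fixed point at step 5)

Answer: 5


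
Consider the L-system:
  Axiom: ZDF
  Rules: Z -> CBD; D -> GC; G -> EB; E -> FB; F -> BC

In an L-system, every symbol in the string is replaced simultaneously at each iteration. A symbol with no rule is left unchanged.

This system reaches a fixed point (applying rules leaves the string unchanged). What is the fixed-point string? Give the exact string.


Answer: CBBCBBCBCBBCBC

Derivation:
Step 0: ZDF
Step 1: CBDGCBC
Step 2: CBGCEBCBC
Step 3: CBEBCFBBCBC
Step 4: CBFBBCBCBBCBC
Step 5: CBBCBBCBCBBCBC
Step 6: CBBCBBCBCBBCBC  (unchanged — fixed point at step 5)


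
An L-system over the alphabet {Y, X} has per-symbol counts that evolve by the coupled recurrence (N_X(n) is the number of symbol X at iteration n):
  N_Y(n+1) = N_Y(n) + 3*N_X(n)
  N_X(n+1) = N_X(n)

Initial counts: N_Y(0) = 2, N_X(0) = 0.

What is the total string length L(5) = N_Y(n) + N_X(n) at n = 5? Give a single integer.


Answer: 2

Derivation:
Step 0: N_Y=2, N_X=0, L=2
Step 1: N_Y=2, N_X=0, L=2
Step 2: N_Y=2, N_X=0, L=2
Step 3: N_Y=2, N_X=0, L=2
Step 4: N_Y=2, N_X=0, L=2
Step 5: N_Y=2, N_X=0, L=2


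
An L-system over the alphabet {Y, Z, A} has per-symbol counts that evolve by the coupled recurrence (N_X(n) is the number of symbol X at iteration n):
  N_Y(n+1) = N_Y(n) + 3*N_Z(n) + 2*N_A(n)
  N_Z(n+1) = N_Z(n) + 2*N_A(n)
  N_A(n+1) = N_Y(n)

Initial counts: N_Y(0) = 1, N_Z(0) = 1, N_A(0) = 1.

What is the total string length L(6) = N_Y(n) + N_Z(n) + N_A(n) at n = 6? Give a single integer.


Answer: 1812

Derivation:
Step 0: N_Y=1, N_Z=1, N_A=1, L=3
Step 1: N_Y=6, N_Z=3, N_A=1, L=10
Step 2: N_Y=17, N_Z=5, N_A=6, L=28
Step 3: N_Y=44, N_Z=17, N_A=17, L=78
Step 4: N_Y=129, N_Z=51, N_A=44, L=224
Step 5: N_Y=370, N_Z=139, N_A=129, L=638
Step 6: N_Y=1045, N_Z=397, N_A=370, L=1812


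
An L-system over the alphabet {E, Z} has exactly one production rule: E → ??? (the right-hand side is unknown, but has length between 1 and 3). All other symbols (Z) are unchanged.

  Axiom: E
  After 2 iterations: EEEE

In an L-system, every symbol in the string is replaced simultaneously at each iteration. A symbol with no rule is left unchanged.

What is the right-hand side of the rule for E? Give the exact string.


Trying E → EE:
  Step 0: E
  Step 1: EE
  Step 2: EEEE
Matches the given result.

Answer: EE


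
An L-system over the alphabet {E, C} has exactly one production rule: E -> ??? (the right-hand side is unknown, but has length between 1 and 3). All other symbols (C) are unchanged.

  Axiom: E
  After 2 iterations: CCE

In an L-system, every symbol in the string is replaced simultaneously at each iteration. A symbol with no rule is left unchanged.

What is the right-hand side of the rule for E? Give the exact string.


Answer: CE

Derivation:
Trying E -> CE:
  Step 0: E
  Step 1: CE
  Step 2: CCE
Matches the given result.


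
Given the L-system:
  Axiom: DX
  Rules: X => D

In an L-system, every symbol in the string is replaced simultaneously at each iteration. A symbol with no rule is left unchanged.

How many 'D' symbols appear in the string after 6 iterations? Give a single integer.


Answer: 2

Derivation:
Step 0: DX  (1 'D')
Step 1: DD  (2 'D')
Step 2: DD  (2 'D')
Step 3: DD  (2 'D')
Step 4: DD  (2 'D')
Step 5: DD  (2 'D')
Step 6: DD  (2 'D')


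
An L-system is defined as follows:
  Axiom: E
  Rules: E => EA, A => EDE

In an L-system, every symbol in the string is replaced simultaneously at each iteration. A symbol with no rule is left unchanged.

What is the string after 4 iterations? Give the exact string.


Step 0: E
Step 1: EA
Step 2: EAEDE
Step 3: EAEDEEADEA
Step 4: EAEDEEADEAEAEDEDEAEDE

Answer: EAEDEEADEAEAEDEDEAEDE


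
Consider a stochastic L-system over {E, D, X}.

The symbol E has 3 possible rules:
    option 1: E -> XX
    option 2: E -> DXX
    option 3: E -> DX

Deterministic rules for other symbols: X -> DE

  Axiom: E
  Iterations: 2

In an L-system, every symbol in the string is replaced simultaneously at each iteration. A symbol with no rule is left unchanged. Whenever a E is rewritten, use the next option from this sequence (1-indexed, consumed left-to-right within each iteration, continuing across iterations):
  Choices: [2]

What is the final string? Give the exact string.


Step 0: E
Step 1: DXX  (used choices [2])
Step 2: DDEDE  (used choices [])

Answer: DDEDE


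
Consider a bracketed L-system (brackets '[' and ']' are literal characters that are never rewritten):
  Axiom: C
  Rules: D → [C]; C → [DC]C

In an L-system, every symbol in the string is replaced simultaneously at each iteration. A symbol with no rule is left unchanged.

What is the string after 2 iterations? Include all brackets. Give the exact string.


Step 0: C
Step 1: [DC]C
Step 2: [[C][DC]C][DC]C

Answer: [[C][DC]C][DC]C


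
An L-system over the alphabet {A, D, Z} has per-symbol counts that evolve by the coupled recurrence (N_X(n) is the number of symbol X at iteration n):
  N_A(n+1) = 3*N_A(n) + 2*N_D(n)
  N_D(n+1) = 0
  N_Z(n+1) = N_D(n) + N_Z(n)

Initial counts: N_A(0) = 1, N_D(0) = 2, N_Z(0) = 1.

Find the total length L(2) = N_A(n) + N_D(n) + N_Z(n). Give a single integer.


Answer: 24

Derivation:
Step 0: N_A=1, N_D=2, N_Z=1, L=4
Step 1: N_A=7, N_D=0, N_Z=3, L=10
Step 2: N_A=21, N_D=0, N_Z=3, L=24


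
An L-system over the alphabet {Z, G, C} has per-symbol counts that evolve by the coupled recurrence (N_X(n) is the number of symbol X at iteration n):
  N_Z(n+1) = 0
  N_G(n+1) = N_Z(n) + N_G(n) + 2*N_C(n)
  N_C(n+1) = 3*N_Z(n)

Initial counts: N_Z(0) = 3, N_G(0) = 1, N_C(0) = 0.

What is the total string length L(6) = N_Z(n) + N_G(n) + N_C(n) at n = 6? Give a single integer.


Answer: 22

Derivation:
Step 0: N_Z=3, N_G=1, N_C=0, L=4
Step 1: N_Z=0, N_G=4, N_C=9, L=13
Step 2: N_Z=0, N_G=22, N_C=0, L=22
Step 3: N_Z=0, N_G=22, N_C=0, L=22
Step 4: N_Z=0, N_G=22, N_C=0, L=22
Step 5: N_Z=0, N_G=22, N_C=0, L=22
Step 6: N_Z=0, N_G=22, N_C=0, L=22


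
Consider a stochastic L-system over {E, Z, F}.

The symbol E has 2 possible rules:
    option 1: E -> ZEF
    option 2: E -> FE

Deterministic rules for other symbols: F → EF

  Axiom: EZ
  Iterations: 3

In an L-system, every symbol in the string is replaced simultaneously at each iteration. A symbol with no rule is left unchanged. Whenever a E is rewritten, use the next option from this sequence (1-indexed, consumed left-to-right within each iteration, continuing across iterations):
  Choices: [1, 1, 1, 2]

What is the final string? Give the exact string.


Step 0: EZ
Step 1: ZEFZ  (used choices [1])
Step 2: ZZEFEFZ  (used choices [1])
Step 3: ZZZEFEFFEEFZ  (used choices [1, 2])

Answer: ZZZEFEFFEEFZ


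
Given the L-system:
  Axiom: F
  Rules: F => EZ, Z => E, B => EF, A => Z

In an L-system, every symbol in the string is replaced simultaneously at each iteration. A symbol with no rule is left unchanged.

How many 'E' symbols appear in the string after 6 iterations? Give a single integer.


Answer: 2

Derivation:
Step 0: F  (0 'E')
Step 1: EZ  (1 'E')
Step 2: EE  (2 'E')
Step 3: EE  (2 'E')
Step 4: EE  (2 'E')
Step 5: EE  (2 'E')
Step 6: EE  (2 'E')


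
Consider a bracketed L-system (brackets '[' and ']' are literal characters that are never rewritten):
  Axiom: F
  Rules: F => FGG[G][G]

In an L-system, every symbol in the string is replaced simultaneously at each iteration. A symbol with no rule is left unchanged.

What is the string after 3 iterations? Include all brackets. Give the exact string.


Step 0: F
Step 1: FGG[G][G]
Step 2: FGG[G][G]GG[G][G]
Step 3: FGG[G][G]GG[G][G]GG[G][G]

Answer: FGG[G][G]GG[G][G]GG[G][G]


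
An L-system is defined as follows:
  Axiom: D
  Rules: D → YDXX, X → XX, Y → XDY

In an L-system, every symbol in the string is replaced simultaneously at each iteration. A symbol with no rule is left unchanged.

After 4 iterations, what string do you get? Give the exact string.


Step 0: D
Step 1: YDXX
Step 2: XDYYDXXXXXX
Step 3: XXYDXXXDYXDYYDXXXXXXXXXXXXXX
Step 4: XXXXXDYYDXXXXXXXXYDXXXDYXXYDXXXDYXDYYDXXXXXXXXXXXXXXXXXXXXXXXXXXXXXX

Answer: XXXXXDYYDXXXXXXXXYDXXXDYXXYDXXXDYXDYYDXXXXXXXXXXXXXXXXXXXXXXXXXXXXXX


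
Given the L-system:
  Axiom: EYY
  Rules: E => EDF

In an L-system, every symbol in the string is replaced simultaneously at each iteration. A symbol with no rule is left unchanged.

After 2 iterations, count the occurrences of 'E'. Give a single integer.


Step 0: EYY  (1 'E')
Step 1: EDFYY  (1 'E')
Step 2: EDFDFYY  (1 'E')

Answer: 1


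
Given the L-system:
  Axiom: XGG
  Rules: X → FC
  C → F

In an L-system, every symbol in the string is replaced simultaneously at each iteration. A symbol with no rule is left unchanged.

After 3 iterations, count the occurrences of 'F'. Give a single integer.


Step 0: XGG  (0 'F')
Step 1: FCGG  (1 'F')
Step 2: FFGG  (2 'F')
Step 3: FFGG  (2 'F')

Answer: 2


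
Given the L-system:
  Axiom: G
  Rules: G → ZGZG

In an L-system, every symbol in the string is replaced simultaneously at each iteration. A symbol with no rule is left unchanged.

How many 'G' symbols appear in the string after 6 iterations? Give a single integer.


Answer: 64

Derivation:
Step 0: G  (1 'G')
Step 1: ZGZG  (2 'G')
Step 2: ZZGZGZZGZG  (4 'G')
Step 3: ZZZGZGZZGZGZZZGZGZZGZG  (8 'G')
Step 4: ZZZZGZGZZGZGZZZGZGZZGZGZZZZGZGZZGZGZZZGZGZZGZG  (16 'G')
Step 5: ZZZZZGZGZZGZGZZZGZGZZGZGZZZZGZGZZGZGZZZGZGZZGZGZZZZZGZGZZGZGZZZGZGZZGZGZZZZGZGZZGZGZZZGZGZZGZG  (32 'G')
Step 6: ZZZZZZGZGZZGZGZZZGZGZZGZGZZZZGZGZZGZGZZZGZGZZGZGZZZZZGZGZZGZGZZZGZGZZGZGZZZZGZGZZGZGZZZGZGZZGZGZZZZZZGZGZZGZGZZZGZGZZGZGZZZZGZGZZGZGZZZGZGZZGZGZZZZZGZGZZGZGZZZGZGZZGZGZZZZGZGZZGZGZZZGZGZZGZG  (64 'G')


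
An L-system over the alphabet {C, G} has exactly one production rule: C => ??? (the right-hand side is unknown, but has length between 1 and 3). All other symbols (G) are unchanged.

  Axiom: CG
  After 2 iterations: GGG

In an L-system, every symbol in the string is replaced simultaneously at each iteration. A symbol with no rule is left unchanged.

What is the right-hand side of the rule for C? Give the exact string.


Trying C => GG:
  Step 0: CG
  Step 1: GGG
  Step 2: GGG
Matches the given result.

Answer: GG


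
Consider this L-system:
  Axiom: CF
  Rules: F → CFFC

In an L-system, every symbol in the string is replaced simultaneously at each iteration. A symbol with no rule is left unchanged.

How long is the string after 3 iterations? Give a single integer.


Step 0: length = 2
Step 1: length = 5
Step 2: length = 11
Step 3: length = 23

Answer: 23


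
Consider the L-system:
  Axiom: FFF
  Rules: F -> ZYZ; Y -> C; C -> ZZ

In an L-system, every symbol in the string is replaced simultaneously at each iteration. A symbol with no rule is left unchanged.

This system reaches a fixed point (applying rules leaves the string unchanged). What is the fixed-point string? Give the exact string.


Answer: ZZZZZZZZZZZZ

Derivation:
Step 0: FFF
Step 1: ZYZZYZZYZ
Step 2: ZCZZCZZCZ
Step 3: ZZZZZZZZZZZZ
Step 4: ZZZZZZZZZZZZ  (unchanged — fixed point at step 3)


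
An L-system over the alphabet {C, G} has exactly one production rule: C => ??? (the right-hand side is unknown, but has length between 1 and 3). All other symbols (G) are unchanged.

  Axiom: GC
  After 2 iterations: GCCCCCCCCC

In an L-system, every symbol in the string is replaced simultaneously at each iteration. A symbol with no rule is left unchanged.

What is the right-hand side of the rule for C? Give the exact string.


Trying C => CCC:
  Step 0: GC
  Step 1: GCCC
  Step 2: GCCCCCCCCC
Matches the given result.

Answer: CCC


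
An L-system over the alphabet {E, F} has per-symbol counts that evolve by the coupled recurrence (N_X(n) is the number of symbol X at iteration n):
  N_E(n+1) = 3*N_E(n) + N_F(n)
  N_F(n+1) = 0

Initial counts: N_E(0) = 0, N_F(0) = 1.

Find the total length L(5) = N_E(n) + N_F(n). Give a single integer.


Step 0: N_E=0, N_F=1, L=1
Step 1: N_E=1, N_F=0, L=1
Step 2: N_E=3, N_F=0, L=3
Step 3: N_E=9, N_F=0, L=9
Step 4: N_E=27, N_F=0, L=27
Step 5: N_E=81, N_F=0, L=81

Answer: 81


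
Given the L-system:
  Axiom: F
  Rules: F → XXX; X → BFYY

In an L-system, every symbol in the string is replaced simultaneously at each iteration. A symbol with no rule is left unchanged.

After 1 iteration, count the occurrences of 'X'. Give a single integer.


Answer: 3

Derivation:
Step 0: F  (0 'X')
Step 1: XXX  (3 'X')


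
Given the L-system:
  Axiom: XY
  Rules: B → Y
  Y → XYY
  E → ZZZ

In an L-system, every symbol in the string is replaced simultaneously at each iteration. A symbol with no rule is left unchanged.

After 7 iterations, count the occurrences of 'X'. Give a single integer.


Step 0: XY  (1 'X')
Step 1: XXYY  (2 'X')
Step 2: XXXYYXYY  (4 'X')
Step 3: XXXXYYXYYXXYYXYY  (8 'X')
Step 4: XXXXXYYXYYXXYYXYYXXXYYXYYXXYYXYY  (16 'X')
Step 5: XXXXXXYYXYYXXYYXYYXXXYYXYYXXYYXYYXXXXYYXYYXXYYXYYXXXYYXYYXXYYXYY  (32 'X')
Step 6: XXXXXXXYYXYYXXYYXYYXXXYYXYYXXYYXYYXXXXYYXYYXXYYXYYXXXYYXYYXXYYXYYXXXXXYYXYYXXYYXYYXXXYYXYYXXYYXYYXXXXYYXYYXXYYXYYXXXYYXYYXXYYXYY  (64 'X')
Step 7: XXXXXXXXYYXYYXXYYXYYXXXYYXYYXXYYXYYXXXXYYXYYXXYYXYYXXXYYXYYXXYYXYYXXXXXYYXYYXXYYXYYXXXYYXYYXXYYXYYXXXXYYXYYXXYYXYYXXXYYXYYXXYYXYYXXXXXXYYXYYXXYYXYYXXXYYXYYXXYYXYYXXXXYYXYYXXYYXYYXXXYYXYYXXYYXYYXXXXXYYXYYXXYYXYYXXXYYXYYXXYYXYYXXXXYYXYYXXYYXYYXXXYYXYYXXYYXYY  (128 'X')

Answer: 128


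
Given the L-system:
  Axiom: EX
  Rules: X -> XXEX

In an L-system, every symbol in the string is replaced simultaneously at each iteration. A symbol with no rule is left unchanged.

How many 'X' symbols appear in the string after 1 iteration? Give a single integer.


Step 0: EX  (1 'X')
Step 1: EXXEX  (3 'X')

Answer: 3


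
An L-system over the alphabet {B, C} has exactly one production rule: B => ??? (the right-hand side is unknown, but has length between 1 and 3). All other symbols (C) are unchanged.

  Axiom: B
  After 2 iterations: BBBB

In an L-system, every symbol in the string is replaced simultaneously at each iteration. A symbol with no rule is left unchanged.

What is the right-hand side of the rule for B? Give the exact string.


Trying B => BB:
  Step 0: B
  Step 1: BB
  Step 2: BBBB
Matches the given result.

Answer: BB


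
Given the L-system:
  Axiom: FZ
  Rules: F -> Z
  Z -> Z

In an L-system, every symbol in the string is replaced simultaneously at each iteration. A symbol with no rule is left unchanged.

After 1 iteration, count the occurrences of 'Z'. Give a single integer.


Step 0: FZ  (1 'Z')
Step 1: ZZ  (2 'Z')

Answer: 2


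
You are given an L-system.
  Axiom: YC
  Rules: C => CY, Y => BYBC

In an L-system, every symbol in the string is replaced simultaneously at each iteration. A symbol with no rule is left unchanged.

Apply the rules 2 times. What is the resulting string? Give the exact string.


Answer: BBYBCBCYCYBYBC

Derivation:
Step 0: YC
Step 1: BYBCCY
Step 2: BBYBCBCYCYBYBC


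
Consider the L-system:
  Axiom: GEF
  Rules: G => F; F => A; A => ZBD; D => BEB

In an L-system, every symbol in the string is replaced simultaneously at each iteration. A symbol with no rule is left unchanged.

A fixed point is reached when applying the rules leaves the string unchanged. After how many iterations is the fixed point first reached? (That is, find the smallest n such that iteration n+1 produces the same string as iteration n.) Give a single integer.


Answer: 4

Derivation:
Step 0: GEF
Step 1: FEA
Step 2: AEZBD
Step 3: ZBDEZBBEB
Step 4: ZBBEBEZBBEB
Step 5: ZBBEBEZBBEB  (unchanged — fixed point at step 4)


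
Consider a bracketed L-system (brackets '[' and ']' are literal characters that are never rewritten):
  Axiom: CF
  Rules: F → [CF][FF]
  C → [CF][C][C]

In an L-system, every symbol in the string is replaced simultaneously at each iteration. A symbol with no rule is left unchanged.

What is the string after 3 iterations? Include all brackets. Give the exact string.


Answer: [[[CF][C][C][CF][FF]][[CF][C][C]][[CF][C][C]][[CF][C][C][CF][FF]][[CF][FF][CF][FF]]][[[CF][C][C][CF][FF]][[CF][C][C]][[CF][C][C]]][[[CF][C][C][CF][FF]][[CF][C][C]][[CF][C][C]]][[[CF][C][C][CF][FF]][[CF][C][C]][[CF][C][C]][[CF][C][C][CF][FF]][[CF][FF][CF][FF]]][[[CF][C][C][CF][FF]][[CF][FF][CF][FF]][[CF][C][C][CF][FF]][[CF][FF][CF][FF]]]

Derivation:
Step 0: CF
Step 1: [CF][C][C][CF][FF]
Step 2: [[CF][C][C][CF][FF]][[CF][C][C]][[CF][C][C]][[CF][C][C][CF][FF]][[CF][FF][CF][FF]]
Step 3: [[[CF][C][C][CF][FF]][[CF][C][C]][[CF][C][C]][[CF][C][C][CF][FF]][[CF][FF][CF][FF]]][[[CF][C][C][CF][FF]][[CF][C][C]][[CF][C][C]]][[[CF][C][C][CF][FF]][[CF][C][C]][[CF][C][C]]][[[CF][C][C][CF][FF]][[CF][C][C]][[CF][C][C]][[CF][C][C][CF][FF]][[CF][FF][CF][FF]]][[[CF][C][C][CF][FF]][[CF][FF][CF][FF]][[CF][C][C][CF][FF]][[CF][FF][CF][FF]]]


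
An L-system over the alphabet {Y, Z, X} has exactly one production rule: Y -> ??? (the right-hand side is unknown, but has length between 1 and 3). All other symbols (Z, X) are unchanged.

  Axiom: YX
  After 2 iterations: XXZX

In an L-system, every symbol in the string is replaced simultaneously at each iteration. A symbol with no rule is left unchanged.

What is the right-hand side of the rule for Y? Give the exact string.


Trying Y -> XXZ:
  Step 0: YX
  Step 1: XXZX
  Step 2: XXZX
Matches the given result.

Answer: XXZ


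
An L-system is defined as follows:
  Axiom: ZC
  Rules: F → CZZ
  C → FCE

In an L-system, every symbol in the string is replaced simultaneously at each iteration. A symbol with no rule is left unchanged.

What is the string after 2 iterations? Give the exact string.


Step 0: ZC
Step 1: ZFCE
Step 2: ZCZZFCEE

Answer: ZCZZFCEE


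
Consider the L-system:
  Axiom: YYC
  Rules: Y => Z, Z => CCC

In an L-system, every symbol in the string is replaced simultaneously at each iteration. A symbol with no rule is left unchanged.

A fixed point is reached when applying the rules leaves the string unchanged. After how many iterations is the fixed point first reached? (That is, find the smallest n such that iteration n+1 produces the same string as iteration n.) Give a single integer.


Answer: 2

Derivation:
Step 0: YYC
Step 1: ZZC
Step 2: CCCCCCC
Step 3: CCCCCCC  (unchanged — fixed point at step 2)


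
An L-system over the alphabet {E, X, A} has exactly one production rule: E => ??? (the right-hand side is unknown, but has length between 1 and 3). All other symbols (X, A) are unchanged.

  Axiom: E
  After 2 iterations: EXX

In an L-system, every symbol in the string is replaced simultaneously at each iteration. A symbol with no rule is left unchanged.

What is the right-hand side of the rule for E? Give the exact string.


Trying E => EX:
  Step 0: E
  Step 1: EX
  Step 2: EXX
Matches the given result.

Answer: EX


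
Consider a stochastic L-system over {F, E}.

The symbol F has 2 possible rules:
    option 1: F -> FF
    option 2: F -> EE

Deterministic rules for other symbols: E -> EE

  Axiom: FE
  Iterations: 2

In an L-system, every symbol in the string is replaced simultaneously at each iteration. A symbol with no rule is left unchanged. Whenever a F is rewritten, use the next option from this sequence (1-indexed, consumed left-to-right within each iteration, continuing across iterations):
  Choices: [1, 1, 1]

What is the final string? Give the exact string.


Answer: FFFFEEEE

Derivation:
Step 0: FE
Step 1: FFEE  (used choices [1])
Step 2: FFFFEEEE  (used choices [1, 1])


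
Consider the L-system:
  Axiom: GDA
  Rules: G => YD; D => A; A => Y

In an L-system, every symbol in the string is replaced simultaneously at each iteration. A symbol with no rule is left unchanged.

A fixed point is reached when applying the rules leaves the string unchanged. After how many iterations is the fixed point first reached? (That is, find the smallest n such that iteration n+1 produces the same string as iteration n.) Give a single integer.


Step 0: GDA
Step 1: YDAY
Step 2: YAYY
Step 3: YYYY
Step 4: YYYY  (unchanged — fixed point at step 3)

Answer: 3


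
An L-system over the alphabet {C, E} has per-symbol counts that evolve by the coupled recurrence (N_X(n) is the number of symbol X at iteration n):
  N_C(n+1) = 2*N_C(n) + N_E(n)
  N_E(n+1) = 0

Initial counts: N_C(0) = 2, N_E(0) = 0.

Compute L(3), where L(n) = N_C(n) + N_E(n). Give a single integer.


Answer: 16

Derivation:
Step 0: N_C=2, N_E=0, L=2
Step 1: N_C=4, N_E=0, L=4
Step 2: N_C=8, N_E=0, L=8
Step 3: N_C=16, N_E=0, L=16


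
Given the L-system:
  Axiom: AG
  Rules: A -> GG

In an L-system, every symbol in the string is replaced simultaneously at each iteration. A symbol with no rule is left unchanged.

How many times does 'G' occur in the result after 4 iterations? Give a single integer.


Step 0: AG  (1 'G')
Step 1: GGG  (3 'G')
Step 2: GGG  (3 'G')
Step 3: GGG  (3 'G')
Step 4: GGG  (3 'G')

Answer: 3


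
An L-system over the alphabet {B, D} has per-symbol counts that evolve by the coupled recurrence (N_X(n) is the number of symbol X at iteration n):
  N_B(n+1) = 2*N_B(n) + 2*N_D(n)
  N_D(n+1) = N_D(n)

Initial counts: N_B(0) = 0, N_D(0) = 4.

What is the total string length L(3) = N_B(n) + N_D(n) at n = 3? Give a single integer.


Answer: 60

Derivation:
Step 0: N_B=0, N_D=4, L=4
Step 1: N_B=8, N_D=4, L=12
Step 2: N_B=24, N_D=4, L=28
Step 3: N_B=56, N_D=4, L=60


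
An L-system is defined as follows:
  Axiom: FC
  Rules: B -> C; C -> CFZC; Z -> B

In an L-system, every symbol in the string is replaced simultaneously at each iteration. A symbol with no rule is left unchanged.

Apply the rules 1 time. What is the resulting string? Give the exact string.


Step 0: FC
Step 1: FCFZC

Answer: FCFZC


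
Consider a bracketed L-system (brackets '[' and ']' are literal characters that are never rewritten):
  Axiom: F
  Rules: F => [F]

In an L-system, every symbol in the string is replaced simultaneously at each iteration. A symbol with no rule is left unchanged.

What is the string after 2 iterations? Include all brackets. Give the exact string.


Step 0: F
Step 1: [F]
Step 2: [[F]]

Answer: [[F]]


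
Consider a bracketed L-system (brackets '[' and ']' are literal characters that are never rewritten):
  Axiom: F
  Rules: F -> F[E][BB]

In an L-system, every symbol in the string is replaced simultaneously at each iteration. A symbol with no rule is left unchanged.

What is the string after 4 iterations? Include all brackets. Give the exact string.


Answer: F[E][BB][E][BB][E][BB][E][BB]

Derivation:
Step 0: F
Step 1: F[E][BB]
Step 2: F[E][BB][E][BB]
Step 3: F[E][BB][E][BB][E][BB]
Step 4: F[E][BB][E][BB][E][BB][E][BB]


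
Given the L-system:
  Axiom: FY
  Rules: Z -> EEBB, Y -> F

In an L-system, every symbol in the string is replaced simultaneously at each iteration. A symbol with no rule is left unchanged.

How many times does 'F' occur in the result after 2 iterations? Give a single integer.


Answer: 2

Derivation:
Step 0: FY  (1 'F')
Step 1: FF  (2 'F')
Step 2: FF  (2 'F')


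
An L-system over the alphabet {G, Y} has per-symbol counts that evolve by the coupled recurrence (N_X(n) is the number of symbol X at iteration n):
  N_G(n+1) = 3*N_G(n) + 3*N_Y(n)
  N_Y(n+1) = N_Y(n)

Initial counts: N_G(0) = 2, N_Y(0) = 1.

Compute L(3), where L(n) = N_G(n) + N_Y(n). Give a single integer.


Step 0: N_G=2, N_Y=1, L=3
Step 1: N_G=9, N_Y=1, L=10
Step 2: N_G=30, N_Y=1, L=31
Step 3: N_G=93, N_Y=1, L=94

Answer: 94


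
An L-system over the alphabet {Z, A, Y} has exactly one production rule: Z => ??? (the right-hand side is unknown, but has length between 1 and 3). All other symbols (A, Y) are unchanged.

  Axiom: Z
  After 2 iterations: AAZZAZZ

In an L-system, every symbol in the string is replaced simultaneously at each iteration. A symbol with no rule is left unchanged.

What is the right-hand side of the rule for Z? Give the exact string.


Trying Z => AZZ:
  Step 0: Z
  Step 1: AZZ
  Step 2: AAZZAZZ
Matches the given result.

Answer: AZZ


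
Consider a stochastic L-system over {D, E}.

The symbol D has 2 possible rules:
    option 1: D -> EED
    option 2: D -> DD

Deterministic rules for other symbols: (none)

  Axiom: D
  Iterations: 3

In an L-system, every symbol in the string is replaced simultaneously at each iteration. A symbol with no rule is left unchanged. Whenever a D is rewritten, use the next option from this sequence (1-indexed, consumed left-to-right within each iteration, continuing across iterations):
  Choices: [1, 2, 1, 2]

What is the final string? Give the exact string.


Answer: EEEEDDD

Derivation:
Step 0: D
Step 1: EED  (used choices [1])
Step 2: EEDD  (used choices [2])
Step 3: EEEEDDD  (used choices [1, 2])


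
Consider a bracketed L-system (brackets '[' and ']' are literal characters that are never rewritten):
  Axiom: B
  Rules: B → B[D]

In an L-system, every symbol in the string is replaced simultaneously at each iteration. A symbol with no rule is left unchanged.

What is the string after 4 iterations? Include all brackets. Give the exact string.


Answer: B[D][D][D][D]

Derivation:
Step 0: B
Step 1: B[D]
Step 2: B[D][D]
Step 3: B[D][D][D]
Step 4: B[D][D][D][D]


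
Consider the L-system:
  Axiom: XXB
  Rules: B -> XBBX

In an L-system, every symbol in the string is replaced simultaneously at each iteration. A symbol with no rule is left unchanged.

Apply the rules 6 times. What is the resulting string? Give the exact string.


Step 0: XXB
Step 1: XXXBBX
Step 2: XXXXBBXXBBXX
Step 3: XXXXXBBXXBBXXXXBBXXBBXXX
Step 4: XXXXXXBBXXBBXXXXBBXXBBXXXXXXBBXXBBXXXXBBXXBBXXXX
Step 5: XXXXXXXBBXXBBXXXXBBXXBBXXXXXXBBXXBBXXXXBBXXBBXXXXXXXXBBXXBBXXXXBBXXBBXXXXXXBBXXBBXXXXBBXXBBXXXXX
Step 6: XXXXXXXXBBXXBBXXXXBBXXBBXXXXXXBBXXBBXXXXBBXXBBXXXXXXXXBBXXBBXXXXBBXXBBXXXXXXBBXXBBXXXXBBXXBBXXXXXXXXXXBBXXBBXXXXBBXXBBXXXXXXBBXXBBXXXXBBXXBBXXXXXXXXBBXXBBXXXXBBXXBBXXXXXXBBXXBBXXXXBBXXBBXXXXXX

Answer: XXXXXXXXBBXXBBXXXXBBXXBBXXXXXXBBXXBBXXXXBBXXBBXXXXXXXXBBXXBBXXXXBBXXBBXXXXXXBBXXBBXXXXBBXXBBXXXXXXXXXXBBXXBBXXXXBBXXBBXXXXXXBBXXBBXXXXBBXXBBXXXXXXXXBBXXBBXXXXBBXXBBXXXXXXBBXXBBXXXXBBXXBBXXXXXX


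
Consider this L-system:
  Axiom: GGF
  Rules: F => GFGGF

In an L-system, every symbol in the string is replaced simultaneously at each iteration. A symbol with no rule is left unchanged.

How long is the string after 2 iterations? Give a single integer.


Answer: 15

Derivation:
Step 0: length = 3
Step 1: length = 7
Step 2: length = 15


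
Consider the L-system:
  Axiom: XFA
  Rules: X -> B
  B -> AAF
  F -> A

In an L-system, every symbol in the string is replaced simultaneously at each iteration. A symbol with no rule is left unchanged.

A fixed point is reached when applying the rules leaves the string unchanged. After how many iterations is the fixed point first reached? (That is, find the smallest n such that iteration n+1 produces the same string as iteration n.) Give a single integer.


Step 0: XFA
Step 1: BAA
Step 2: AAFAA
Step 3: AAAAA
Step 4: AAAAA  (unchanged — fixed point at step 3)

Answer: 3


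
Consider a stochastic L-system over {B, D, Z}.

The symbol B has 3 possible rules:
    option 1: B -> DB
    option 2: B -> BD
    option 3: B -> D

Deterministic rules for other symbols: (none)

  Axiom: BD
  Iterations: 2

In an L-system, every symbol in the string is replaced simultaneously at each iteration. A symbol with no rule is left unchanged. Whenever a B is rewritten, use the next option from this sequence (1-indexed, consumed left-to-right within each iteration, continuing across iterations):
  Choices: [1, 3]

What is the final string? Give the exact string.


Step 0: BD
Step 1: DBD  (used choices [1])
Step 2: DDD  (used choices [3])

Answer: DDD


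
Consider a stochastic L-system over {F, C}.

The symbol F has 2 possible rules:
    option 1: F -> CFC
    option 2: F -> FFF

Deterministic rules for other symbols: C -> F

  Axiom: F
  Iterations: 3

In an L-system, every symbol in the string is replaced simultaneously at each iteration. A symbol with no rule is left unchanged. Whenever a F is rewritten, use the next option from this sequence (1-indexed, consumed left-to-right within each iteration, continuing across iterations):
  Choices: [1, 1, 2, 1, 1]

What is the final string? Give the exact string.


Answer: FFFFCFCFCFC

Derivation:
Step 0: F
Step 1: CFC  (used choices [1])
Step 2: FCFCF  (used choices [1])
Step 3: FFFFCFCFCFC  (used choices [2, 1, 1])


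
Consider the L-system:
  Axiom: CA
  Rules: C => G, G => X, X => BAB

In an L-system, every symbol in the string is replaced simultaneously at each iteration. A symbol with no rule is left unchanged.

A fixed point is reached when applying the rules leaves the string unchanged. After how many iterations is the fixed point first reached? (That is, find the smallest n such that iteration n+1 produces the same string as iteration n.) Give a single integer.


Answer: 3

Derivation:
Step 0: CA
Step 1: GA
Step 2: XA
Step 3: BABA
Step 4: BABA  (unchanged — fixed point at step 3)
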